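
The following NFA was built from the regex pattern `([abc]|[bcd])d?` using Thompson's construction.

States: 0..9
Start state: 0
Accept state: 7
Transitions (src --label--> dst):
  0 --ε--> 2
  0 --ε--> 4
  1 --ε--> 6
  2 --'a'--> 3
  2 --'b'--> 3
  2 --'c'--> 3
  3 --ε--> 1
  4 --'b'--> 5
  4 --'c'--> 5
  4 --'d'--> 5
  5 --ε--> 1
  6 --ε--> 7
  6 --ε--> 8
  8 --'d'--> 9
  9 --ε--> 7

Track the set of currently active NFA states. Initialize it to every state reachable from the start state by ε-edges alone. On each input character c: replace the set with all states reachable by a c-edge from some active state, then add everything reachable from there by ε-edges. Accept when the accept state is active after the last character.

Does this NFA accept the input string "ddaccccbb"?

start: ε-closure({0}) = {0,2,4}
'd' @ 1: {1,5,6,7,8}  ✓accept
'd' @ 2: {7,9}  ✓accept
'a' @ 3: {}  — state set empty
rest 'ccccbb' ignored (set empty)
final: {}; accept 7 not in set

Answer: REJECT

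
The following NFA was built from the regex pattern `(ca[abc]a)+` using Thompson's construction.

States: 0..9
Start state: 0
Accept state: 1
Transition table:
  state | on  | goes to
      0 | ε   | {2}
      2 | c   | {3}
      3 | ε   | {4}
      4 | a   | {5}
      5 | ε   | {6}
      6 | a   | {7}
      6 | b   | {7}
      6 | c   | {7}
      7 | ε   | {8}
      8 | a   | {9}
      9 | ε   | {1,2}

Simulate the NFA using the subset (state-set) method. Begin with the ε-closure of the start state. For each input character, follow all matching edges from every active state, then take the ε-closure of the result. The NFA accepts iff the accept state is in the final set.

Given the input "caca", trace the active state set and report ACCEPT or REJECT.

Answer: ACCEPT

Steps:
start: ε-closure({0}) = {0,2}
'c' @ 1: {3,4}
'a' @ 2: {5,6}
'c' @ 3: {7,8}
'a' @ 4: {1,2,9}  (accept∈set)
after full input: {1,2,9}  (accept=1 in)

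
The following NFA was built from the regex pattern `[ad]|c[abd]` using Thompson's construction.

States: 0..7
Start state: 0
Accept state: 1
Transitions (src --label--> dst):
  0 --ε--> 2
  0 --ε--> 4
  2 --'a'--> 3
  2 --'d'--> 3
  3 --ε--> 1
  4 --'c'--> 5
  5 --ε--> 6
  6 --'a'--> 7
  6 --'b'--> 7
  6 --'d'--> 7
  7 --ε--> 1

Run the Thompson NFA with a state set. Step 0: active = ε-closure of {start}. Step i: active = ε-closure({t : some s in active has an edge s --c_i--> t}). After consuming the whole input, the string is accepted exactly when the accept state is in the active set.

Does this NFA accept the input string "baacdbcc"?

Answer: REJECT

Trace:
initial (ε-close {0}): {0,2,4}
'b' @ 1: {}  — state set empty
rest 'aacdbcc' ignored (set empty)
end set {} — state 1 not in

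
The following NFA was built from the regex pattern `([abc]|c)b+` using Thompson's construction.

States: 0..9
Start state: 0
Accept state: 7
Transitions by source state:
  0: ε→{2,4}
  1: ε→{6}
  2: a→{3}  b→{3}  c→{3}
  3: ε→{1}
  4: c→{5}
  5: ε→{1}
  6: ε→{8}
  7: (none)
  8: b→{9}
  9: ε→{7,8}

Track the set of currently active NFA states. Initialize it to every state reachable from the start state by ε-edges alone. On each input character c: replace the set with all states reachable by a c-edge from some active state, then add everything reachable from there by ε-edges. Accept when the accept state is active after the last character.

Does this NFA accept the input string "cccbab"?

initial (ε-close {0}): {0,2,4}
'c' @ 1: {1,3,5,6,8}
'c' @ 2: {}  — no active states
rest 'cbab' ignored (set empty)
after full input: {}  (accept=7 not in)

Answer: REJECT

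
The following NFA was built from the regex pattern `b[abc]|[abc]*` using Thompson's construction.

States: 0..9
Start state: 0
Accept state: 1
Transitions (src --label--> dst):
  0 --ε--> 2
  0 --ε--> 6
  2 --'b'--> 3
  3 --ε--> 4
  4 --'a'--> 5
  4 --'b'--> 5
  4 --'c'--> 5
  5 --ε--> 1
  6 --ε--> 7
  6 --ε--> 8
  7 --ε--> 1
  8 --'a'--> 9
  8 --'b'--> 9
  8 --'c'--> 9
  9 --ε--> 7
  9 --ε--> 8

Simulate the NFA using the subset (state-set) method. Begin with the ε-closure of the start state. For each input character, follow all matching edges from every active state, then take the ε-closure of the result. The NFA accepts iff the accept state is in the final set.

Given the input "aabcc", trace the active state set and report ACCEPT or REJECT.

S₀ = ε-closure({0}) = {0,1,2,6,7,8}
'a' @ 1: {1,7,8,9}  (accept∈set)
'a' @ 2: {1,7,8,9}  (accept∈set)
'b' @ 3: {1,7,8,9}  (accept∈set)
'c' @ 4: {1,7,8,9}  (accept∈set)
'c' @ 5: {1,7,8,9}  (accept∈set)
final: {1,7,8,9}; accept 1 in set

Answer: ACCEPT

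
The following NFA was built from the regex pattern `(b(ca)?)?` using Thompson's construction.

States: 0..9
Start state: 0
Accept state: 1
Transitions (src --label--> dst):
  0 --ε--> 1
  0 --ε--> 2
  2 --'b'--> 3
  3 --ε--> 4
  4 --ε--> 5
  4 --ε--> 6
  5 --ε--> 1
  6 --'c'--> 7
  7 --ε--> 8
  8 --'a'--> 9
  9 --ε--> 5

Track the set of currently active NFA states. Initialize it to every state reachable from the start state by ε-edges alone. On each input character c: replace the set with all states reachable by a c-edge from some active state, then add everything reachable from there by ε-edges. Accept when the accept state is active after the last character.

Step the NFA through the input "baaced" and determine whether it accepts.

initial (ε-close {0}): {0,1,2}
'b' @ 1: {1,3,4,5,6}  ✓accept
'a' @ 2: {}  — state set empty
rest 'aced' ignored (set empty)
end set {} — state 1 not in

Answer: REJECT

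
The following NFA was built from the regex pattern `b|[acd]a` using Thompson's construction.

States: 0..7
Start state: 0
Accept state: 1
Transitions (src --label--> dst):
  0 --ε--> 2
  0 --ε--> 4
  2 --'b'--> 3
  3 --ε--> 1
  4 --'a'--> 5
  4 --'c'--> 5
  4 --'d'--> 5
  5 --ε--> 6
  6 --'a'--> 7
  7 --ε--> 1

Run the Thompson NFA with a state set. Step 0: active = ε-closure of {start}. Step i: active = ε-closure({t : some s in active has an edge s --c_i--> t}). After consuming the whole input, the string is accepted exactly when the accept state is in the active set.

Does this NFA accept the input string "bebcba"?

Answer: REJECT

Steps:
S₀ = ε-closure({0}) = {0,2,4}
'b' @ 1: {1,3}  ✓accept
'e' @ 2: {}  — dead — no transitions
rest 'bcba' ignored (set empty)
after full input: {}  (accept=1 not in)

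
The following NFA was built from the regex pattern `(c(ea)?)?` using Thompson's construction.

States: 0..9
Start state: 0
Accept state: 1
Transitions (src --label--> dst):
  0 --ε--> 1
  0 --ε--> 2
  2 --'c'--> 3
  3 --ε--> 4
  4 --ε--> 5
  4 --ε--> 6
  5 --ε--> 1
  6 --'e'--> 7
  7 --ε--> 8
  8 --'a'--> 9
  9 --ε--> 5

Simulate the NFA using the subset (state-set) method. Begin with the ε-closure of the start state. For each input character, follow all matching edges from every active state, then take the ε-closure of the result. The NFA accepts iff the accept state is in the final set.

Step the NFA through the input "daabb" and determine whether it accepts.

start: ε-closure({0}) = {0,1,2}
'd' @ 1: {}  — dead — no transitions
rest 'aabb' ignored (set empty)
final: {}; accept 1 not in set

Answer: REJECT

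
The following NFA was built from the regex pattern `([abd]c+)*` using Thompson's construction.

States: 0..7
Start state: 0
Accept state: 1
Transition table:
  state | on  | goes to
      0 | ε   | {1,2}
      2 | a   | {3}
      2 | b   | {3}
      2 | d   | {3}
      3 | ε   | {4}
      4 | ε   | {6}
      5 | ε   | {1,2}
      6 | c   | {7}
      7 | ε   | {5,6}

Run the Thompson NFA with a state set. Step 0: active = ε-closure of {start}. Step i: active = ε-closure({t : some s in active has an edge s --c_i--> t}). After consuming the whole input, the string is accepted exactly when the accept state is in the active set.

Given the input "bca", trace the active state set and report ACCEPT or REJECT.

Answer: REJECT

Steps:
start: ε-closure({0}) = {0,1,2}
'b' @ 1: {3,4,6}
'c' @ 2: {1,2,5,6,7}  (accept∈set)
'a' @ 3: {3,4,6}
end set {3,4,6} — state 1 not in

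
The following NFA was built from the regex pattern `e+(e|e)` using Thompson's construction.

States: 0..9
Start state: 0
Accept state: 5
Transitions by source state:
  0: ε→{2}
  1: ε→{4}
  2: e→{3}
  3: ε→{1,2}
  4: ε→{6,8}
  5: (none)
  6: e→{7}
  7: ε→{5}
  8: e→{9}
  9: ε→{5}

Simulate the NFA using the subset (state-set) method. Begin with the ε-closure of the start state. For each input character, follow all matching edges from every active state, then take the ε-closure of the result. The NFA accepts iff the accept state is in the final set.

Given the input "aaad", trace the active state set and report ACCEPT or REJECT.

start: ε-closure({0}) = {0,2}
'a' @ 1: {}  — dead — no transitions
rest 'aad' ignored (set empty)
end set {} — state 5 not in

Answer: REJECT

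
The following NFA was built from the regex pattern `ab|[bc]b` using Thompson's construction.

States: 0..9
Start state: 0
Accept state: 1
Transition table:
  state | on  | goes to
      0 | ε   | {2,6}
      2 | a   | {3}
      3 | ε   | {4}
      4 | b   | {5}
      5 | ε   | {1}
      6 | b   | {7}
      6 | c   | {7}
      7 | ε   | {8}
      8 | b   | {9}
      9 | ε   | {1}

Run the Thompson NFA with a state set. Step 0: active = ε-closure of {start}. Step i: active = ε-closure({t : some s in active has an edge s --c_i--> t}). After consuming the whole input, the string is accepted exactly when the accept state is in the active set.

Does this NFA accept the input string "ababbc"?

initial (ε-close {0}): {0,2,6}
'a' @ 1: {3,4}
'b' @ 2: {1,5}  [accepting]
'a' @ 3: {}  — state set empty
rest 'bbc' ignored (set empty)
after full input: {}  (accept=1 not in)

Answer: REJECT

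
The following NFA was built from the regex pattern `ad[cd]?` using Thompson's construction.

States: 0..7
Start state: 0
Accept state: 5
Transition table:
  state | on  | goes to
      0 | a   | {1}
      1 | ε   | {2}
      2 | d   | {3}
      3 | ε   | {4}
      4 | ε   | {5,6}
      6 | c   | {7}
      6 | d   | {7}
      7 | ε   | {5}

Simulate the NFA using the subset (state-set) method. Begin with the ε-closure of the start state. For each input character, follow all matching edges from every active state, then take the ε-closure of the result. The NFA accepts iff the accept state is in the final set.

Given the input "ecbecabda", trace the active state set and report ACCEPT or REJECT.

initial (ε-close {0}): {0}
'e' @ 1: {}  — state set empty
rest 'cbecabda' ignored (set empty)
end set {} — state 5 not in

Answer: REJECT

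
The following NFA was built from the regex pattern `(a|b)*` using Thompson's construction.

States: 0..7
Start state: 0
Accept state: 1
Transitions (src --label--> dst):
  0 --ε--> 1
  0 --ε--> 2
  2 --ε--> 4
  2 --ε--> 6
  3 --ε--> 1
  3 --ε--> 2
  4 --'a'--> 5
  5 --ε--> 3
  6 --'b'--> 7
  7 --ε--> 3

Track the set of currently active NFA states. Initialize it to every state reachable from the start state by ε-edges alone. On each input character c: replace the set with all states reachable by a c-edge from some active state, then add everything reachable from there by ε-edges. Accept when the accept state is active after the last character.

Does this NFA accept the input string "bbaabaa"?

S₀ = ε-closure({0}) = {0,1,2,4,6}
'b' @ 1: {1,2,3,4,6,7}  ✓accept
'b' @ 2: {1,2,3,4,6,7}  ✓accept
'a' @ 3: {1,2,3,4,5,6}  ✓accept
'a' @ 4: {1,2,3,4,5,6}  ✓accept
'b' @ 5: {1,2,3,4,6,7}  ✓accept
'a' @ 6: {1,2,3,4,5,6}  ✓accept
'a' @ 7: {1,2,3,4,5,6}  ✓accept
final: {1,2,3,4,5,6}; accept 1 in set

Answer: ACCEPT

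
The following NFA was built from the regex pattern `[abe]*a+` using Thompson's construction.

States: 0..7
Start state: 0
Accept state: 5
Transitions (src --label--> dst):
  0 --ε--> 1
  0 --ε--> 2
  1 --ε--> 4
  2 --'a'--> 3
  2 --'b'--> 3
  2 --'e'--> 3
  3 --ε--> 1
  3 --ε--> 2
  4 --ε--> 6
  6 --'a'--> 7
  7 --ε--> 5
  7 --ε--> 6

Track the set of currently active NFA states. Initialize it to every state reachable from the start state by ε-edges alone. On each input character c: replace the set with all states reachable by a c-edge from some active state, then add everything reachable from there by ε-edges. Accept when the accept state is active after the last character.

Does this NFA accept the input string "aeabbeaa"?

Answer: ACCEPT

Derivation:
S₀ = ε-closure({0}) = {0,1,2,4,6}
'a' @ 1: {1,2,3,4,5,6,7}  (accept∈set)
'e' @ 2: {1,2,3,4,6}
'a' @ 3: {1,2,3,4,5,6,7}  (accept∈set)
'b' @ 4: {1,2,3,4,6}
'b' @ 5: {1,2,3,4,6}
'e' @ 6: {1,2,3,4,6}
'a' @ 7: {1,2,3,4,5,6,7}  (accept∈set)
'a' @ 8: {1,2,3,4,5,6,7}  (accept∈set)
final: {1,2,3,4,5,6,7}; accept 5 in set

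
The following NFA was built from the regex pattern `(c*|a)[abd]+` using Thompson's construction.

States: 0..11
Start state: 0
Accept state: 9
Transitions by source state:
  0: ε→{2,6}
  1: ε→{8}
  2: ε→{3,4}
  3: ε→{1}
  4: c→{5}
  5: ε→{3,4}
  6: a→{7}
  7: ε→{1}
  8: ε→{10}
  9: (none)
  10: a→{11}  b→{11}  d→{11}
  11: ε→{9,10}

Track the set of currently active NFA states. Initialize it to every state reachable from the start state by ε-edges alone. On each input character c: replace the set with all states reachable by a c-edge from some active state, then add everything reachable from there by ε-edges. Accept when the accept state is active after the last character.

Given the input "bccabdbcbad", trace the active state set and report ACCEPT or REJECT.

start: ε-closure({0}) = {0,1,2,3,4,6,8,10}
'b' @ 1: {9,10,11}  [accepting]
'c' @ 2: {}  — dead — no transitions
rest 'cabdbcbad' ignored (set empty)
end set {} — state 9 not in

Answer: REJECT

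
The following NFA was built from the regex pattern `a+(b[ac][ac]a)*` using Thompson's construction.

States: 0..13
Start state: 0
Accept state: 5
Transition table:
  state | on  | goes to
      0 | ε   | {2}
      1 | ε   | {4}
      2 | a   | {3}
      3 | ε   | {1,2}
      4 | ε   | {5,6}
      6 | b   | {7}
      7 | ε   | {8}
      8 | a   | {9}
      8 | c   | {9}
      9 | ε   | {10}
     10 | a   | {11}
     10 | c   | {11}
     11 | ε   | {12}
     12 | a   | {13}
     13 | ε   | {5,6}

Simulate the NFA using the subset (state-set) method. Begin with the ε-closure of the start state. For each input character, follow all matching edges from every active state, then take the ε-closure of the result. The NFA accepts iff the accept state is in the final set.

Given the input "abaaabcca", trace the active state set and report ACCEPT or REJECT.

initial (ε-close {0}): {0,2}
'a' @ 1: {1,2,3,4,5,6}  [accepting]
'b' @ 2: {7,8}
'a' @ 3: {9,10}
'a' @ 4: {11,12}
'a' @ 5: {5,6,13}  [accepting]
'b' @ 6: {7,8}
'c' @ 7: {9,10}
'c' @ 8: {11,12}
'a' @ 9: {5,6,13}  [accepting]
after full input: {5,6,13}  (accept=5 in)

Answer: ACCEPT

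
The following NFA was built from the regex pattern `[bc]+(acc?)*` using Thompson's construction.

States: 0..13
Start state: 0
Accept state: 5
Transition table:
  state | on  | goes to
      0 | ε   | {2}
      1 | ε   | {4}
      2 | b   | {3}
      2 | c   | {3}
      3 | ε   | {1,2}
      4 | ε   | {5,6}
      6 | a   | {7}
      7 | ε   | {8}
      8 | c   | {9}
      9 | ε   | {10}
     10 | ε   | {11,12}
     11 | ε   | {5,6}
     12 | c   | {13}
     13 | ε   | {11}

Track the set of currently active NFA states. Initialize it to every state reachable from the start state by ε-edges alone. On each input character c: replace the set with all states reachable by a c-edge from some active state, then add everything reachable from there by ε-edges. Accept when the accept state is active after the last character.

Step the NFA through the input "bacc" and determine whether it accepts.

Answer: ACCEPT

Trace:
start: ε-closure({0}) = {0,2}
'b' @ 1: {1,2,3,4,5,6}  [accepting]
'a' @ 2: {7,8}
'c' @ 3: {5,6,9,10,11,12}  [accepting]
'c' @ 4: {5,6,11,13}  [accepting]
after full input: {5,6,11,13}  (accept=5 in)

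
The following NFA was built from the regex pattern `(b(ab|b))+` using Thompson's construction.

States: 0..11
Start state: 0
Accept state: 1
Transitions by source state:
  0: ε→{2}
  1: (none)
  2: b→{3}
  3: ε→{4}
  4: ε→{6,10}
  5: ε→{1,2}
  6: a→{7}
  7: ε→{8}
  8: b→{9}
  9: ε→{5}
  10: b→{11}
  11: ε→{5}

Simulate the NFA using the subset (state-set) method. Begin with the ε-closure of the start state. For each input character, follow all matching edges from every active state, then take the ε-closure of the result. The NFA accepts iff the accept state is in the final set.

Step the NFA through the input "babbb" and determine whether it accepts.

Answer: ACCEPT

Trace:
start: ε-closure({0}) = {0,2}
'b' @ 1: {3,4,6,10}
'a' @ 2: {7,8}
'b' @ 3: {1,2,5,9}  (accept∈set)
'b' @ 4: {3,4,6,10}
'b' @ 5: {1,2,5,11}  (accept∈set)
end set {1,2,5,11} — state 1 in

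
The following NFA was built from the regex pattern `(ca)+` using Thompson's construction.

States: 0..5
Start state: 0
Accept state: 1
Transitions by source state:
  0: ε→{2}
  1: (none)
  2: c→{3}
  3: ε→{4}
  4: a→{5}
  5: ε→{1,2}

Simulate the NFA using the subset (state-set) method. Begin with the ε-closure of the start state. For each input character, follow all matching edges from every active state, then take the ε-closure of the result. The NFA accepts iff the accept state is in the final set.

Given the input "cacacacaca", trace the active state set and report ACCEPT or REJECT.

Answer: ACCEPT

Derivation:
S₀ = ε-closure({0}) = {0,2}
'c' @ 1: {3,4}
'a' @ 2: {1,2,5}  ✓accept
'c' @ 3: {3,4}
'a' @ 4: {1,2,5}  ✓accept
'c' @ 5: {3,4}
'a' @ 6: {1,2,5}  ✓accept
'c' @ 7: {3,4}
'a' @ 8: {1,2,5}  ✓accept
'c' @ 9: {3,4}
'a' @ 10: {1,2,5}  ✓accept
after full input: {1,2,5}  (accept=1 in)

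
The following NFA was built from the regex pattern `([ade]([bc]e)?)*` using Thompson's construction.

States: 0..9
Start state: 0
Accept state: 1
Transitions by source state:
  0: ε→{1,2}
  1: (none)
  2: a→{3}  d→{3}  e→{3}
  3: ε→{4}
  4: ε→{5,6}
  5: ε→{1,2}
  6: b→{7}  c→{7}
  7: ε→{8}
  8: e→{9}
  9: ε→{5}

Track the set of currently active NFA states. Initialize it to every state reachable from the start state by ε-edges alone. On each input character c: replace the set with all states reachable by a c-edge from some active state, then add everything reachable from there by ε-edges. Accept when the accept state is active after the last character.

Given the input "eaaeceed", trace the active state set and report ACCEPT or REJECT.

initial (ε-close {0}): {0,1,2}
'e' @ 1: {1,2,3,4,5,6}  [accepting]
'a' @ 2: {1,2,3,4,5,6}  [accepting]
'a' @ 3: {1,2,3,4,5,6}  [accepting]
'e' @ 4: {1,2,3,4,5,6}  [accepting]
'c' @ 5: {7,8}
'e' @ 6: {1,2,5,9}  [accepting]
'e' @ 7: {1,2,3,4,5,6}  [accepting]
'd' @ 8: {1,2,3,4,5,6}  [accepting]
final: {1,2,3,4,5,6}; accept 1 in set

Answer: ACCEPT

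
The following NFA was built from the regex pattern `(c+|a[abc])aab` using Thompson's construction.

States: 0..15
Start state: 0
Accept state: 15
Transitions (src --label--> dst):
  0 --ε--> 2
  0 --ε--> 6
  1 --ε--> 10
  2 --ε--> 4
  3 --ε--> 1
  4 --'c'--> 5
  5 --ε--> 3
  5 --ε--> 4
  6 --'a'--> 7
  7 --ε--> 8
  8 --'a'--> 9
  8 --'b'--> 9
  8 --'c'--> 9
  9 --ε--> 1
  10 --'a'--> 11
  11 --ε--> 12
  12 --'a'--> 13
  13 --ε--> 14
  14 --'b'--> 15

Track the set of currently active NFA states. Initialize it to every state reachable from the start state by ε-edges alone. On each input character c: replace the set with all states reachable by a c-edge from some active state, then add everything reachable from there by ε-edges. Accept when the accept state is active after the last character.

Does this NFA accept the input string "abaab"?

Answer: ACCEPT

Derivation:
start: ε-closure({0}) = {0,2,4,6}
'a' @ 1: {7,8}
'b' @ 2: {1,9,10}
'a' @ 3: {11,12}
'a' @ 4: {13,14}
'b' @ 5: {15}  (accept∈set)
final: {15}; accept 15 in set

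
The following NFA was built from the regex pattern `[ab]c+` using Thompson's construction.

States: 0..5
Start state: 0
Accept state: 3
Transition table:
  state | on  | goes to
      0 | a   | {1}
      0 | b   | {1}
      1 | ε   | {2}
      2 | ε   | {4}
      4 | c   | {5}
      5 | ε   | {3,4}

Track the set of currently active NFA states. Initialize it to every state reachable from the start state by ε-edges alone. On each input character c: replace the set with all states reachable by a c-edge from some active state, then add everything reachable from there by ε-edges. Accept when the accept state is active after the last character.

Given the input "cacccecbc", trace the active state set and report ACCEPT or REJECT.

Answer: REJECT

Trace:
S₀ = ε-closure({0}) = {0}
'c' @ 1: {}  — dead — no transitions
rest 'acccecbc' ignored (set empty)
final: {}; accept 3 not in set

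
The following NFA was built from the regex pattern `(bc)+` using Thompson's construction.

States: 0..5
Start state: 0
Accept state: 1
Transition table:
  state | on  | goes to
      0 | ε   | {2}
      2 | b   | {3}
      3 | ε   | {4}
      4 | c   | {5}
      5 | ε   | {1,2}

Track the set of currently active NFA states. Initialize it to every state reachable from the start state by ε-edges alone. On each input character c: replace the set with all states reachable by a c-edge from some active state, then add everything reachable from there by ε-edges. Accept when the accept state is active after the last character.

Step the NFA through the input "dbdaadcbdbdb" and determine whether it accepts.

start: ε-closure({0}) = {0,2}
'd' @ 1: {}  — state set empty
rest 'bdaadcbdbdb' ignored (set empty)
after full input: {}  (accept=1 not in)

Answer: REJECT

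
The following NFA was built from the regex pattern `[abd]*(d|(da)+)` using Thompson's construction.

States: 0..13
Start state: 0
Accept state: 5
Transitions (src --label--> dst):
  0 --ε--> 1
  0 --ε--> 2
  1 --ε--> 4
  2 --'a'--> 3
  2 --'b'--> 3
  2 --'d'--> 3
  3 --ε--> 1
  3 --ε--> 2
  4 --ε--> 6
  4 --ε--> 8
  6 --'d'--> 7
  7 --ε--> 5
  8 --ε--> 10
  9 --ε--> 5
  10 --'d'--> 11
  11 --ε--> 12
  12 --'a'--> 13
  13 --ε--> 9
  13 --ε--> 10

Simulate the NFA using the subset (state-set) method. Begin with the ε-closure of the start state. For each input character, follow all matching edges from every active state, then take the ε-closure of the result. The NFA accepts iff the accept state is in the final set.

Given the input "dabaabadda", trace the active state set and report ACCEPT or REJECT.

start: ε-closure({0}) = {0,1,2,4,6,8,10}
'd' @ 1: {1,2,3,4,5,6,7,8,10,11,12}  [accepting]
'a' @ 2: {1,2,3,4,5,6,8,9,10,13}  [accepting]
'b' @ 3: {1,2,3,4,6,8,10}
'a' @ 4: {1,2,3,4,6,8,10}
'a' @ 5: {1,2,3,4,6,8,10}
'b' @ 6: {1,2,3,4,6,8,10}
'a' @ 7: {1,2,3,4,6,8,10}
'd' @ 8: {1,2,3,4,5,6,7,8,10,11,12}  [accepting]
'd' @ 9: {1,2,3,4,5,6,7,8,10,11,12}  [accepting]
'a' @ 10: {1,2,3,4,5,6,8,9,10,13}  [accepting]
end set {1,2,3,4,5,6,8,9,10,13} — state 5 in

Answer: ACCEPT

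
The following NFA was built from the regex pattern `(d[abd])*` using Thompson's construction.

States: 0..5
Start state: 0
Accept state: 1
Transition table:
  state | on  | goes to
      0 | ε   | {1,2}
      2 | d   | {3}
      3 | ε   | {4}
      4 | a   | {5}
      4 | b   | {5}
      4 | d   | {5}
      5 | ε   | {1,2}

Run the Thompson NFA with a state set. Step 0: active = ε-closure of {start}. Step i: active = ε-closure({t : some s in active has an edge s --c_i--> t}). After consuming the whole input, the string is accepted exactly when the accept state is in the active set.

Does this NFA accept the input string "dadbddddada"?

Answer: REJECT

Trace:
start: ε-closure({0}) = {0,1,2}
'd' @ 1: {3,4}
'a' @ 2: {1,2,5}  [accepting]
'd' @ 3: {3,4}
'b' @ 4: {1,2,5}  [accepting]
'd' @ 5: {3,4}
'd' @ 6: {1,2,5}  [accepting]
'd' @ 7: {3,4}
'd' @ 8: {1,2,5}  [accepting]
'a' @ 9: {}  — state set empty
rest 'da' ignored (set empty)
final: {}; accept 1 not in set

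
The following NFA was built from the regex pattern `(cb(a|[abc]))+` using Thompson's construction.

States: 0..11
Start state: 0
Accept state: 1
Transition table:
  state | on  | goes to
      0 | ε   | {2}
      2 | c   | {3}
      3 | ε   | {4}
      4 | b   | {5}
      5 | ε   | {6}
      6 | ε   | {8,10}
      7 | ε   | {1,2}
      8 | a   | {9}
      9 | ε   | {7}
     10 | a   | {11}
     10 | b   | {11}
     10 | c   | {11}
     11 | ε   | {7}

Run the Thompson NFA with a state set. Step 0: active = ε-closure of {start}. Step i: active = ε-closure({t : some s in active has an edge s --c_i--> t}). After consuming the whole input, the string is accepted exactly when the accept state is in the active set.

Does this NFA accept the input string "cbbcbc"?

start: ε-closure({0}) = {0,2}
'c' @ 1: {3,4}
'b' @ 2: {5,6,8,10}
'b' @ 3: {1,2,7,11}  ✓accept
'c' @ 4: {3,4}
'b' @ 5: {5,6,8,10}
'c' @ 6: {1,2,7,11}  ✓accept
after full input: {1,2,7,11}  (accept=1 in)

Answer: ACCEPT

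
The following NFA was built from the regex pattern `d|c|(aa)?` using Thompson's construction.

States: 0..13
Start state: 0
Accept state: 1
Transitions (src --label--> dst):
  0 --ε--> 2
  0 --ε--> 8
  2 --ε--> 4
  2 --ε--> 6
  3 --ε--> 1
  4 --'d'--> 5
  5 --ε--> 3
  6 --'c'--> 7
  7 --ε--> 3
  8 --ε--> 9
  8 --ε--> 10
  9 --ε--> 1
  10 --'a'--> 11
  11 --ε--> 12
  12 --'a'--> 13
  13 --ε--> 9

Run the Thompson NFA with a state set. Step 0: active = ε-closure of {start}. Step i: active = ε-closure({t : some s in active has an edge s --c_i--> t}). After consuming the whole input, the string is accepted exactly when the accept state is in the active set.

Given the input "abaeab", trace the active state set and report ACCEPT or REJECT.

Answer: REJECT

Derivation:
S₀ = ε-closure({0}) = {0,1,2,4,6,8,9,10}
'a' @ 1: {11,12}
'b' @ 2: {}  — no active states
rest 'aeab' ignored (set empty)
end set {} — state 1 not in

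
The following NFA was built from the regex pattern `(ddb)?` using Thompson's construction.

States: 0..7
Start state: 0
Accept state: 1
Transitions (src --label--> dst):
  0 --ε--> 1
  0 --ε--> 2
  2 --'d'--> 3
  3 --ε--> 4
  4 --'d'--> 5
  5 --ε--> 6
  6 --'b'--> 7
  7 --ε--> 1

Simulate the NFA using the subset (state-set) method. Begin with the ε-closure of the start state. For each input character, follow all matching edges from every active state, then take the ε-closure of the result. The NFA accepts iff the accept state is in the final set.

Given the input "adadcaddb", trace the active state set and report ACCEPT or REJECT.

Answer: REJECT

Trace:
start: ε-closure({0}) = {0,1,2}
'a' @ 1: {}  — no active states
rest 'dadcaddb' ignored (set empty)
end set {} — state 1 not in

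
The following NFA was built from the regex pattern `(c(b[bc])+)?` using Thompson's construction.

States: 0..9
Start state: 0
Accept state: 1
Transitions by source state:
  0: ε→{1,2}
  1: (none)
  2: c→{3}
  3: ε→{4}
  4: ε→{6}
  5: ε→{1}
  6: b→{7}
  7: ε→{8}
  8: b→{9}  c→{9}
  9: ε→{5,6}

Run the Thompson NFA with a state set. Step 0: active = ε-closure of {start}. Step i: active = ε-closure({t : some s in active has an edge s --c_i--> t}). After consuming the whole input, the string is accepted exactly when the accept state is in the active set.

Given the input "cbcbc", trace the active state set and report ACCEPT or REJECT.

Answer: ACCEPT

Derivation:
S₀ = ε-closure({0}) = {0,1,2}
'c' @ 1: {3,4,6}
'b' @ 2: {7,8}
'c' @ 3: {1,5,6,9}  (accept∈set)
'b' @ 4: {7,8}
'c' @ 5: {1,5,6,9}  (accept∈set)
end set {1,5,6,9} — state 1 in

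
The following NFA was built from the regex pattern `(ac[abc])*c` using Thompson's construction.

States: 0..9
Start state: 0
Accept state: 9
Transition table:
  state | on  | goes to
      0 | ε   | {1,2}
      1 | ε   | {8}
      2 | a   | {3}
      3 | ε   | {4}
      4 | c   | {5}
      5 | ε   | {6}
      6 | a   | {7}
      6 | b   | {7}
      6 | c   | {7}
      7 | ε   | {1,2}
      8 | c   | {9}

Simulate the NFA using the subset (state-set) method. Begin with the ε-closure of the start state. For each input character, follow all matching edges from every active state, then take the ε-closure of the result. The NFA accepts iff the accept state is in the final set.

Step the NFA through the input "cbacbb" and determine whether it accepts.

initial (ε-close {0}): {0,1,2,8}
'c' @ 1: {9}  [accepting]
'b' @ 2: {}  — no active states
rest 'acbb' ignored (set empty)
after full input: {}  (accept=9 not in)

Answer: REJECT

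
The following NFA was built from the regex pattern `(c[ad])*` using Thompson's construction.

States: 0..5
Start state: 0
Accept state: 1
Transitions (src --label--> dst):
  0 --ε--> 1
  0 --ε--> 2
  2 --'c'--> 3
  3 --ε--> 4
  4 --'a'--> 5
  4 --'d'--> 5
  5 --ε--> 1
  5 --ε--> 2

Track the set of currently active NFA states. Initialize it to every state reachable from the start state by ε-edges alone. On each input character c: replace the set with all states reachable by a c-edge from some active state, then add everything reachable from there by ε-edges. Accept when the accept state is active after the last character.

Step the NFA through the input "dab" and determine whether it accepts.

initial (ε-close {0}): {0,1,2}
'd' @ 1: {}  — no active states
rest 'ab' ignored (set empty)
after full input: {}  (accept=1 not in)

Answer: REJECT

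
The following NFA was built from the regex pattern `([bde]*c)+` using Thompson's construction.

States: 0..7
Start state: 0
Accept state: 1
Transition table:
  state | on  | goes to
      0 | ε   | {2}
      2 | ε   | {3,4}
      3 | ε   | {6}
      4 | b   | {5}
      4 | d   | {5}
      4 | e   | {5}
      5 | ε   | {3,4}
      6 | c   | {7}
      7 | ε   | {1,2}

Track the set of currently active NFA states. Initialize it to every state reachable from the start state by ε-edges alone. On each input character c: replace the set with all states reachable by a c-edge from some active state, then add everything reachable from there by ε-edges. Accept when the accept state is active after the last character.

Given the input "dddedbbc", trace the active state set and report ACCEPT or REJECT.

S₀ = ε-closure({0}) = {0,2,3,4,6}
'd' @ 1: {3,4,5,6}
'd' @ 2: {3,4,5,6}
'd' @ 3: {3,4,5,6}
'e' @ 4: {3,4,5,6}
'd' @ 5: {3,4,5,6}
'b' @ 6: {3,4,5,6}
'b' @ 7: {3,4,5,6}
'c' @ 8: {1,2,3,4,6,7}  (accept∈set)
end set {1,2,3,4,6,7} — state 1 in

Answer: ACCEPT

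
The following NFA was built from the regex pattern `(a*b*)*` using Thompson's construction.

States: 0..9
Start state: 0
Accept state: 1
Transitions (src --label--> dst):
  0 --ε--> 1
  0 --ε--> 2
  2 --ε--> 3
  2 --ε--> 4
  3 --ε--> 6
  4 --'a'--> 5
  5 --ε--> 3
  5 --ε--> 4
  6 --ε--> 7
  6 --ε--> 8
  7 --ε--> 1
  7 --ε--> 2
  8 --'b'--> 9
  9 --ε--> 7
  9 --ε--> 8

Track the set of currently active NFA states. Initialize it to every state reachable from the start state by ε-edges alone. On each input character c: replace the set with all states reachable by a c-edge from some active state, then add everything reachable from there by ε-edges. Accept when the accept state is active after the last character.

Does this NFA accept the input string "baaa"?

S₀ = ε-closure({0}) = {0,1,2,3,4,6,7,8}
'b' @ 1: {1,2,3,4,6,7,8,9}  (accept∈set)
'a' @ 2: {1,2,3,4,5,6,7,8}  (accept∈set)
'a' @ 3: {1,2,3,4,5,6,7,8}  (accept∈set)
'a' @ 4: {1,2,3,4,5,6,7,8}  (accept∈set)
after full input: {1,2,3,4,5,6,7,8}  (accept=1 in)

Answer: ACCEPT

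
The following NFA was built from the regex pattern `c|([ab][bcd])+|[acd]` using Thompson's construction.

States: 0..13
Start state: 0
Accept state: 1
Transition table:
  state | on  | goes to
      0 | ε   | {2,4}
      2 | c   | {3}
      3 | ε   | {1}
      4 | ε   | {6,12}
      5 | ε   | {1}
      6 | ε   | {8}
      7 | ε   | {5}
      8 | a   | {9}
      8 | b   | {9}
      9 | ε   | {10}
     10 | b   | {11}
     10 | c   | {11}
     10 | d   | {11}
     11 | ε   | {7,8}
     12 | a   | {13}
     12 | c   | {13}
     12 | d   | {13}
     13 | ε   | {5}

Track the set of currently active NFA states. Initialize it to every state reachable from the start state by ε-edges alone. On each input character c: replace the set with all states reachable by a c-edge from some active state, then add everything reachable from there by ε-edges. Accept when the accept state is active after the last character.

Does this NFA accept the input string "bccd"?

start: ε-closure({0}) = {0,2,4,6,8,12}
'b' @ 1: {9,10}
'c' @ 2: {1,5,7,8,11}  [accepting]
'c' @ 3: {}  — state set empty
rest 'd' ignored (set empty)
end set {} — state 1 not in

Answer: REJECT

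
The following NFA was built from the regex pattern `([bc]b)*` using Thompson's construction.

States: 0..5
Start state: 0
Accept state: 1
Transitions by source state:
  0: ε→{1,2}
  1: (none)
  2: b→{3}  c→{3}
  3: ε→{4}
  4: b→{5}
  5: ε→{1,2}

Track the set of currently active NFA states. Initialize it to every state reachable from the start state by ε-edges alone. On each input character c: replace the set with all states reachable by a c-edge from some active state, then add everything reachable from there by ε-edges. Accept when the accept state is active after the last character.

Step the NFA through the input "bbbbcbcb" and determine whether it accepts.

S₀ = ε-closure({0}) = {0,1,2}
'b' @ 1: {3,4}
'b' @ 2: {1,2,5}  ✓accept
'b' @ 3: {3,4}
'b' @ 4: {1,2,5}  ✓accept
'c' @ 5: {3,4}
'b' @ 6: {1,2,5}  ✓accept
'c' @ 7: {3,4}
'b' @ 8: {1,2,5}  ✓accept
end set {1,2,5} — state 1 in

Answer: ACCEPT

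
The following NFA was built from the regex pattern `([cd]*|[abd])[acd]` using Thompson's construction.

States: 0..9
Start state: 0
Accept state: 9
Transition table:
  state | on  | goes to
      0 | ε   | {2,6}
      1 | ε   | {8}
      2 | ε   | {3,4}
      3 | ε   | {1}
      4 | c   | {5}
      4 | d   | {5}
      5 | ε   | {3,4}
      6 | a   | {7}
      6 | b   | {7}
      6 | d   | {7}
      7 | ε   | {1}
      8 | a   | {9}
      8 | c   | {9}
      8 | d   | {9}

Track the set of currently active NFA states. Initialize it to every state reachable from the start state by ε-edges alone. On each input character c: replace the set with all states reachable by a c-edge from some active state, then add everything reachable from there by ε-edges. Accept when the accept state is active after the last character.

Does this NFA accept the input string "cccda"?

S₀ = ε-closure({0}) = {0,1,2,3,4,6,8}
'c' @ 1: {1,3,4,5,8,9}  (accept∈set)
'c' @ 2: {1,3,4,5,8,9}  (accept∈set)
'c' @ 3: {1,3,4,5,8,9}  (accept∈set)
'd' @ 4: {1,3,4,5,8,9}  (accept∈set)
'a' @ 5: {9}  (accept∈set)
end set {9} — state 9 in

Answer: ACCEPT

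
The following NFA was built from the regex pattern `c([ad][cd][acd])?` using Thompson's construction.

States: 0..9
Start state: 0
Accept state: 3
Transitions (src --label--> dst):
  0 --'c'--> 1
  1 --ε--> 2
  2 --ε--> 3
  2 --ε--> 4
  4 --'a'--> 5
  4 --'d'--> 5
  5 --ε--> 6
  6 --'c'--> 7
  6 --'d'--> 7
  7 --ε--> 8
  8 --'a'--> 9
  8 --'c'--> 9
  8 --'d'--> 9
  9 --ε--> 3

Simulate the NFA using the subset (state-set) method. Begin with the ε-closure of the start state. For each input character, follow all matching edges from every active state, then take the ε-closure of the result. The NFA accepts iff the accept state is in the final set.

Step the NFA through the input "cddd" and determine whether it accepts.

Answer: ACCEPT

Steps:
S₀ = ε-closure({0}) = {0}
'c' @ 1: {1,2,3,4}  [accepting]
'd' @ 2: {5,6}
'd' @ 3: {7,8}
'd' @ 4: {3,9}  [accepting]
after full input: {3,9}  (accept=3 in)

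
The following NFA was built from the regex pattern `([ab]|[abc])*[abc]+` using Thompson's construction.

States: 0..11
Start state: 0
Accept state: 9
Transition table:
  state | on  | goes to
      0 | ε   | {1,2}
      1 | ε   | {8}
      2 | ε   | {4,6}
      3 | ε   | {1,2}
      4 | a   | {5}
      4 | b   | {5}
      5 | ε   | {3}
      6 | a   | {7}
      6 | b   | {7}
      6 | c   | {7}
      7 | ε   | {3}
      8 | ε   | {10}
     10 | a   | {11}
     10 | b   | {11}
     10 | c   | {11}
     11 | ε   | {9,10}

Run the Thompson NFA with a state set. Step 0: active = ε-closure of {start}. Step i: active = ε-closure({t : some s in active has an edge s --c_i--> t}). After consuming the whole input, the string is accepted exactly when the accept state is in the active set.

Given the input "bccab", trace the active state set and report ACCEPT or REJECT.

initial (ε-close {0}): {0,1,2,4,6,8,10}
'b' @ 1: {1,2,3,4,5,6,7,8,9,10,11}  [accepting]
'c' @ 2: {1,2,3,4,6,7,8,9,10,11}  [accepting]
'c' @ 3: {1,2,3,4,6,7,8,9,10,11}  [accepting]
'a' @ 4: {1,2,3,4,5,6,7,8,9,10,11}  [accepting]
'b' @ 5: {1,2,3,4,5,6,7,8,9,10,11}  [accepting]
after full input: {1,2,3,4,5,6,7,8,9,10,11}  (accept=9 in)

Answer: ACCEPT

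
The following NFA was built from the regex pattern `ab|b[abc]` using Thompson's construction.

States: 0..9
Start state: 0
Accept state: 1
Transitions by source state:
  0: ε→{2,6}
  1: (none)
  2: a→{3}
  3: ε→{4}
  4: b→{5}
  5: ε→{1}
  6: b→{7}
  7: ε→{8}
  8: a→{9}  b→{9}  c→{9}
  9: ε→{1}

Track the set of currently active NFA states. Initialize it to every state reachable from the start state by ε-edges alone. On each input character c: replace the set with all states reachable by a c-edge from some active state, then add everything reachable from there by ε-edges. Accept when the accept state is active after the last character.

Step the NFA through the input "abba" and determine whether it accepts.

S₀ = ε-closure({0}) = {0,2,6}
'a' @ 1: {3,4}
'b' @ 2: {1,5}  ✓accept
'b' @ 3: {}  — no active states
rest 'a' ignored (set empty)
final: {}; accept 1 not in set

Answer: REJECT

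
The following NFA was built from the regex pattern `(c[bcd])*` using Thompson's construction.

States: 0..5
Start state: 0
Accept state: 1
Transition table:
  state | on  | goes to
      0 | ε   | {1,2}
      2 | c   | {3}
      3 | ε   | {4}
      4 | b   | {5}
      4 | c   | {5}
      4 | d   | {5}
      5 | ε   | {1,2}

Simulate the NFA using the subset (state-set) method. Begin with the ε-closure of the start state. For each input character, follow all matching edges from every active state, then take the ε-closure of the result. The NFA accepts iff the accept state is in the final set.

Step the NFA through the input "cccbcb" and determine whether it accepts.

Answer: ACCEPT

Derivation:
S₀ = ε-closure({0}) = {0,1,2}
'c' @ 1: {3,4}
'c' @ 2: {1,2,5}  (accept∈set)
'c' @ 3: {3,4}
'b' @ 4: {1,2,5}  (accept∈set)
'c' @ 5: {3,4}
'b' @ 6: {1,2,5}  (accept∈set)
after full input: {1,2,5}  (accept=1 in)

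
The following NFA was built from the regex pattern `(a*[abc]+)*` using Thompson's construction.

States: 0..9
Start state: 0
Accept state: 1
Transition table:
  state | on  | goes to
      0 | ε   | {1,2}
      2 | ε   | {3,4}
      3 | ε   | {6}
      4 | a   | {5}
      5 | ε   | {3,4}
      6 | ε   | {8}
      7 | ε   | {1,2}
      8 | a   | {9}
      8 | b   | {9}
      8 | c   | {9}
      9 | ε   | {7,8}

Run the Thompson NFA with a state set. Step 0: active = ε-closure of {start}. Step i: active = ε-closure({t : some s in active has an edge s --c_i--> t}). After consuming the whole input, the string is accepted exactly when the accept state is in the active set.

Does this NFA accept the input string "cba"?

start: ε-closure({0}) = {0,1,2,3,4,6,8}
'c' @ 1: {1,2,3,4,6,7,8,9}  (accept∈set)
'b' @ 2: {1,2,3,4,6,7,8,9}  (accept∈set)
'a' @ 3: {1,2,3,4,5,6,7,8,9}  (accept∈set)
final: {1,2,3,4,5,6,7,8,9}; accept 1 in set

Answer: ACCEPT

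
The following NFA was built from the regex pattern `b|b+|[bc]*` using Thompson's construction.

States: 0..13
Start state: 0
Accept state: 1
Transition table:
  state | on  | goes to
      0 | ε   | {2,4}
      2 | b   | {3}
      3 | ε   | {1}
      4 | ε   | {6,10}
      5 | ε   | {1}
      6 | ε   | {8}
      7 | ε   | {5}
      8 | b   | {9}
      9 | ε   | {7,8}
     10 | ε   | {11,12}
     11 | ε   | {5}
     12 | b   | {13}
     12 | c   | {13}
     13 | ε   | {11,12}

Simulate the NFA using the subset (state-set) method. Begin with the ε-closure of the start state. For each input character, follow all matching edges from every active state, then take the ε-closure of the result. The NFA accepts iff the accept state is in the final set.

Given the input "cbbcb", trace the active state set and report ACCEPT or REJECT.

Answer: ACCEPT

Trace:
start: ε-closure({0}) = {0,1,2,4,5,6,8,10,11,12}
'c' @ 1: {1,5,11,12,13}  (accept∈set)
'b' @ 2: {1,5,11,12,13}  (accept∈set)
'b' @ 3: {1,5,11,12,13}  (accept∈set)
'c' @ 4: {1,5,11,12,13}  (accept∈set)
'b' @ 5: {1,5,11,12,13}  (accept∈set)
end set {1,5,11,12,13} — state 1 in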